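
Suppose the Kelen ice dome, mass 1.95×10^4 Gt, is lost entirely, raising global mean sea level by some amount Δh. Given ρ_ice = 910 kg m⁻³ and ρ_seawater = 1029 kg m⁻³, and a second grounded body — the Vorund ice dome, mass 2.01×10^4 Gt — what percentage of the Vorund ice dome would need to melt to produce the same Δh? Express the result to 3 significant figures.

≈ 97.0 %

Equal sea-level rise means equal mass of meltwater, i.e. equal mass of ice lost.
Ice mass of Kelen: 1.950×10^16 kg; ice mass of Vorund: 2.010×10^16 kg.
Fraction required = 1.950×10^16 / 2.010×10^16 = 0.970 → 97.0 %.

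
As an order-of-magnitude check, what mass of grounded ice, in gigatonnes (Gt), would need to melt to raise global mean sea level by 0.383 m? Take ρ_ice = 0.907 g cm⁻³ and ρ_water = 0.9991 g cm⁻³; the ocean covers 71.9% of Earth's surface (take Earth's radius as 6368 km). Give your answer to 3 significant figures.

≈ 1.40×10^5 Gt

Required water volume = Δh × A = 0.383 m × 3.66×10^14 m² = 1.403×10^14 m³.
ρ_w = 0.9991 g cm⁻³ = 999.1 kg m⁻³, so the mass of water = 1.403×10^14 m³ × 999.1 kg m⁻³ = 1.402×10^17 kg = 1.40×10^5 Gt (and the same mass of ice, by conservation).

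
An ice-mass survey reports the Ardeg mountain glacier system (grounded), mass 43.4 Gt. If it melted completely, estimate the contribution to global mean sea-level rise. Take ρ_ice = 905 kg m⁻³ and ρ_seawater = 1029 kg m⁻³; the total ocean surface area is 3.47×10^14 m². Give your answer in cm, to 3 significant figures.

Ardeg: 43.4 Gt = 4.340×10^13 kg; dividing by ρ_w = 1029 kg m⁻³ gives 4.218×10^10 m³ of water.
Spread over 3.47×10^14 m² of ocean, Δh = 4.218×10^10 / 3.47×10^14 = 1.22×10^-4 m = 0.0122 cm.

≈ 0.0122 cm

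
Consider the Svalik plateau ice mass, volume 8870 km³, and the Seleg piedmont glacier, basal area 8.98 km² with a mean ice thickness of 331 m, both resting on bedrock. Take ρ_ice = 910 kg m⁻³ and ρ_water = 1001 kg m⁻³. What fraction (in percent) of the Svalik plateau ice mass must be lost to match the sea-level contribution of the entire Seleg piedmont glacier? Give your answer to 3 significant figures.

≈ 0.0335 %

Equal sea-level rise means equal mass of meltwater, i.e. equal mass of ice lost.
Ice mass of Seleg: 2.705×10^12 kg; ice mass of Svalik: 8.072×10^15 kg.
Fraction required = 2.705×10^12 / 8.072×10^15 = 3.35×10^-4 → 0.0335 %.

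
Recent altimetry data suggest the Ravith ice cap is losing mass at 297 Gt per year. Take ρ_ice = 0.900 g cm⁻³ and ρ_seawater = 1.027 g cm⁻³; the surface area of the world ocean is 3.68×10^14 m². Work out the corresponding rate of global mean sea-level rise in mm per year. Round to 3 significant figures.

ρ_w = 1.027 g cm⁻³ = 1027 kg m⁻³. Annual water volume added = 297 Gt / ρ_w = 2.970×10^14 kg / 1027 kg m⁻³ = 2.892×10^11 m³.
Δh per year = 2.892×10^11 / 3.68×10^14 = 7.86×10^-4 m = 0.786 mm.

≈ 0.786 mm/yr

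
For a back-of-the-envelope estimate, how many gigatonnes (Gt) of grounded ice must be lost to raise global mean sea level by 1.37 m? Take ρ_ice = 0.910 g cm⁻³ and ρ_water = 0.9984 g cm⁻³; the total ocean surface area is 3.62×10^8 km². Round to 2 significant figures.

≈ 5.0×10^5 Gt

Required water volume = Δh × A = 1.37 m × 3.62×10^14 m² = 4.959×10^14 m³.
ρ_w = 0.9984 g cm⁻³ = 998.4 kg m⁻³, so the mass of water = 4.959×10^14 m³ × 998.4 kg m⁻³ = 4.951×10^17 kg = 5.0×10^5 Gt (and the same mass of ice, by conservation).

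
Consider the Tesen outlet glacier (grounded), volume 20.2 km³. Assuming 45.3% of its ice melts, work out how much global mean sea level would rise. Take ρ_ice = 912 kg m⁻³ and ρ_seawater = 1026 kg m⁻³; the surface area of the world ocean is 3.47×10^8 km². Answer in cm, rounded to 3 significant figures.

Tesen: 0.453 × 20.2 km³ × (912/1026) = 8.134 km³ of water.
Spread over 3.47×10^14 m² of ocean, Δh = 8.134×10^9 / 3.47×10^14 = 2.34×10^-5 m = 2.34×10^-3 cm.

≈ 2.34×10^-3 cm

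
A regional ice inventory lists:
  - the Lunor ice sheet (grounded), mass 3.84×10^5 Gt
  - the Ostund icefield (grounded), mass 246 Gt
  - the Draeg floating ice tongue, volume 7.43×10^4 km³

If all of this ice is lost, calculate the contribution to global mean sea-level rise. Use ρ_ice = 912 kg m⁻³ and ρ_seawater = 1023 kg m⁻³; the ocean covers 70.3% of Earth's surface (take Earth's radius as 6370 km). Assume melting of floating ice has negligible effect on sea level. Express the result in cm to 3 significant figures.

Lunor: 3.84×10^5 Gt = 3.840×10^17 kg; dividing by ρ_w = 1023 kg m⁻³ gives 3.754×10^14 m³ of water.
Ostund: 246 Gt = 2.460×10^14 kg; dividing by ρ_w = 1023 kg m⁻³ gives 2.405×10^11 m³ of water.
The Draeg floating ice tongue is floating and already displaces its own weight of water, so its melt adds essentially nothing to sea level.
Total added water ≈ 3.756×10^14 m³ over 3.58×10^14 m² → Δh = 1.05 m = 105 cm.

≈ 105 cm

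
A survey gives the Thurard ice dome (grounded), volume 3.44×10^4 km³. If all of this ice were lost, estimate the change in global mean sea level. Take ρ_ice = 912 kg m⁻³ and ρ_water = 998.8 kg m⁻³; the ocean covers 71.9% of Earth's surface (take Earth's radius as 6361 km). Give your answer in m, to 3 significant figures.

≈ 0.0859 m

Thurard: 3.44×10^4 km³ × (912/998.8) = 3.141×10^4 km³ of water.
Spread over 3.66×10^14 m² of ocean, Δh = 3.141×10^13 / 3.66×10^14 = 0.0859 m.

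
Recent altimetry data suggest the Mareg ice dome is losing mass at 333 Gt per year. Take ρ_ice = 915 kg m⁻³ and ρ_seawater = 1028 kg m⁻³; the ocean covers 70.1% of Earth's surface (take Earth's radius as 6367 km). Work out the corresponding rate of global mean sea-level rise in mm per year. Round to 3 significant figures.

ρ_w = 1028 kg m⁻³. Annual water volume added = 333 Gt / ρ_w = 3.330×10^14 kg / 1028 kg m⁻³ = 3.239×10^11 m³.
Δh per year = 3.239×10^11 / 3.57×10^14 = 9.07×10^-4 m = 0.907 mm.

≈ 0.907 mm/yr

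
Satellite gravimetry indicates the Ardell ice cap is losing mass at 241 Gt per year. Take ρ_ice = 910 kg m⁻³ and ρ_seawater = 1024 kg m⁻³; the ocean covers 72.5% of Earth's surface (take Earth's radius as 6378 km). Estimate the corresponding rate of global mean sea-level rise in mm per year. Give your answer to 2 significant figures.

ρ_w = 1024 kg m⁻³. Annual water volume added = 241 Gt / ρ_w = 2.410×10^14 kg / 1024 kg m⁻³ = 2.354×10^11 m³.
Δh per year = 2.354×10^11 / 3.71×10^14 = 6.35×10^-4 m = 0.64 mm.

≈ 0.64 mm/yr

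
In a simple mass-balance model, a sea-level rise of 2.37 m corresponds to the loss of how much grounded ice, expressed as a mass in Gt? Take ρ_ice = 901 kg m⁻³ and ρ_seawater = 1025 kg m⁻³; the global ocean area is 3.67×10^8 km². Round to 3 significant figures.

Required water volume = Δh × A = 2.37 m × 3.67×10^14 m² = 8.698×10^14 m³.
ρ_w = 1025 kg m⁻³, so the mass of water = 8.698×10^14 m³ × 1025 kg m⁻³ = 8.915×10^17 kg = 8.92×10^5 Gt (and the same mass of ice, by conservation).

≈ 8.92×10^5 Gt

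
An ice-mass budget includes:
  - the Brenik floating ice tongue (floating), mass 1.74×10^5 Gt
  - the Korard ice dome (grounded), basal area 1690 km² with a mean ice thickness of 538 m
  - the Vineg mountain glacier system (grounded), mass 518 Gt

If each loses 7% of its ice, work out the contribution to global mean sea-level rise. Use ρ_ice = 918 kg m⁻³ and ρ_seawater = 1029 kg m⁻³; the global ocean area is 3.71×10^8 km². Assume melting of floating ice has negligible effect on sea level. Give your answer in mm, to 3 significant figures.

≈ 0.248 mm

The Brenik floating ice tongue is floating and already displaces its own weight of water, so its melt adds essentially nothing to sea level.
Korard: ice volume = 1690 km² × 538 m = 909.2 km³; 0.07 × 909.2 × (918/1029) = 56.78 km³ of water.
Vineg: 0.07 × 518 Gt = 3.626×10^13 kg; dividing by ρ_w = 1029 kg m⁻³ gives 3.524×10^10 m³ of water.
Total added water ≈ 9.202×10^10 m³ over 3.71×10^14 m² → Δh = 2.48×10^-4 m = 0.248 mm.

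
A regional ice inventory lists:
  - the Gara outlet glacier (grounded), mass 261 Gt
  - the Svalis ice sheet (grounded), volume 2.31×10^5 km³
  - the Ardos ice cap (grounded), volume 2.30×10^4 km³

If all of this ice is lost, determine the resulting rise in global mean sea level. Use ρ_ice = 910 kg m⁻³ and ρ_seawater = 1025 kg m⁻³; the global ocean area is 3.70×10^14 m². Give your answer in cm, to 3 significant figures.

Gara: 261 Gt = 2.610×10^14 kg; dividing by ρ_w = 1025 kg m⁻³ gives 2.546×10^11 m³ of water.
Svalis: 2.31×10^5 km³ × (910/1025) = 2.051×10^5 km³ of water.
Ardos: 2.30×10^4 km³ × (910/1025) = 2.042×10^4 km³ of water.
Total added water ≈ 2.258×10^14 m³ over 3.70×10^14 m² → Δh = 0.610 m = 61.0 cm.

≈ 61.0 cm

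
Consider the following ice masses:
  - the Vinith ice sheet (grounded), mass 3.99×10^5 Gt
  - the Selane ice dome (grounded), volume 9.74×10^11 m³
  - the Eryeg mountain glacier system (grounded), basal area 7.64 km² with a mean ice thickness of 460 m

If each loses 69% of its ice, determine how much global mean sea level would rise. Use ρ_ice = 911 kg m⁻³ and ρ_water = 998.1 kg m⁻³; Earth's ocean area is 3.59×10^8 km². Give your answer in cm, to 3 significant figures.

Vinith: 0.69 × 3.99×10^5 Gt = 2.753×10^17 kg; dividing by ρ_w = 998.1 kg m⁻³ gives 2.758×10^14 m³ of water.
Selane: 0.69 × 9.74×10^11 m³ × (911/998.1) = 6.134×10^11 m³ of water.
Eryeg: ice volume = 7.64 km² × 460 m = 3.514 km³; 0.69 × 3.514 × (911/998.1) = 2.213 km³ of water.
Total added water ≈ 2.764×10^14 m³ over 3.59×10^14 m² → Δh = 0.770 m = 77.0 cm.

≈ 77.0 cm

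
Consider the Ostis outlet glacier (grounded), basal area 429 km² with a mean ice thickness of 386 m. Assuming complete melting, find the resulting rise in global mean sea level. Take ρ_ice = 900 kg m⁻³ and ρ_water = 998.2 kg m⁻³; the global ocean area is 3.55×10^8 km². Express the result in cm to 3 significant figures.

Ostis: ice volume = 429 km² × 386 m = 165.6 km³; 165.6 × (900/998.2) = 149.3 km³ of water.
Spread over 3.55×10^14 m² of ocean, Δh = 1.493×10^11 / 3.55×10^14 = 4.21×10^-4 m = 0.0421 cm.

≈ 0.0421 cm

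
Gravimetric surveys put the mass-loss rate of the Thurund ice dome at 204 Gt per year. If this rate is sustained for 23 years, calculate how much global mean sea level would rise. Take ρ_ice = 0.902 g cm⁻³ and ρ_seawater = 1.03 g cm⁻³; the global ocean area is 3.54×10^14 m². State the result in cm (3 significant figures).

Total mass lost = 204 Gt/yr × 23 yr = 4692 Gt = 4.692×10^15 kg.
ρ_w = 1.03 g cm⁻³ = 1030 kg m⁻³, so water volume = 4.692×10^15 / 1030 = 4.555×10^12 m³.
Δh = 4.555×10^12 / 3.54×10^14 = 0.0129 m = 1.29 cm.

≈ 1.29 cm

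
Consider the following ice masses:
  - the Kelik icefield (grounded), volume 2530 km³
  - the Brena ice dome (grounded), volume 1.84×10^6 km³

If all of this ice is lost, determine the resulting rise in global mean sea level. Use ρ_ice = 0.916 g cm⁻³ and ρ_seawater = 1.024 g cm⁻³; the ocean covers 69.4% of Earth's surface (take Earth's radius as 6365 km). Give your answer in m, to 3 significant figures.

Kelik: 2530 km³ × (916/1024) = 2263 km³ of water.
Brena: 1.84×10^6 km³ × (916/1024) = 1.646×10^6 km³ of water.
Total added water ≈ 1.648×10^15 m³ over 3.53×10^14 m² → Δh = 4.66 m.

≈ 4.66 m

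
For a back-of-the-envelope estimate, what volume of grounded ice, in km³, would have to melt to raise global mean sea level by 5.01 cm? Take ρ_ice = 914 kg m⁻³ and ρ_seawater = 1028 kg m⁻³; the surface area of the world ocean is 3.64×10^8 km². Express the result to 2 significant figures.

Required water volume = Δh × A = 0.0501 m × 3.64×10^14 m² = 1.824×10^13 m³ = 1.824×10^4 km³.
Ice volume = water volume × ρ_w/ρ_ice = 1.824×10^4 × 1028/914 = 2.1×10^4 km³.

≈ 2.1×10^4 km³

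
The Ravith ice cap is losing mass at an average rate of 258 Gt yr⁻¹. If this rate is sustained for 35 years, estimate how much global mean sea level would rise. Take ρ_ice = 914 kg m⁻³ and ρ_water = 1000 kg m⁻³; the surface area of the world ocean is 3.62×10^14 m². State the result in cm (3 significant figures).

≈ 2.49 cm

Total mass lost = 258 Gt/yr × 35 yr = 9030 Gt = 9.030×10^15 kg.
ρ_w = 1000 kg m⁻³, so water volume = 9.030×10^15 / 1000 = 9.030×10^12 m³.
Δh = 9.030×10^12 / 3.62×10^14 = 0.0249 m = 2.49 cm.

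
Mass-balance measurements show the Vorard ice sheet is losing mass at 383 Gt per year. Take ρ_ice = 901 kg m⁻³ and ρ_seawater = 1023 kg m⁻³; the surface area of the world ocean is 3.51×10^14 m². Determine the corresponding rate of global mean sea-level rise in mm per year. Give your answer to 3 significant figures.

≈ 1.07 mm/yr

ρ_w = 1023 kg m⁻³. Annual water volume added = 383 Gt / ρ_w = 3.830×10^14 kg / 1023 kg m⁻³ = 3.744×10^11 m³.
Δh per year = 3.744×10^11 / 3.51×10^14 = 1.07×10^-3 m = 1.07 mm.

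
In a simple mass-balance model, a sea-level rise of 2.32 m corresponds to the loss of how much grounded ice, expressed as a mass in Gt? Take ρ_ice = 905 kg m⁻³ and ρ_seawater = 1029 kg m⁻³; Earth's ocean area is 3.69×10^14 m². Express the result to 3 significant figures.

≈ 8.81×10^5 Gt

Required water volume = Δh × A = 2.32 m × 3.69×10^14 m² = 8.561×10^14 m³.
ρ_w = 1029 kg m⁻³, so the mass of water = 8.561×10^14 m³ × 1029 kg m⁻³ = 8.809×10^17 kg = 8.81×10^5 Gt (and the same mass of ice, by conservation).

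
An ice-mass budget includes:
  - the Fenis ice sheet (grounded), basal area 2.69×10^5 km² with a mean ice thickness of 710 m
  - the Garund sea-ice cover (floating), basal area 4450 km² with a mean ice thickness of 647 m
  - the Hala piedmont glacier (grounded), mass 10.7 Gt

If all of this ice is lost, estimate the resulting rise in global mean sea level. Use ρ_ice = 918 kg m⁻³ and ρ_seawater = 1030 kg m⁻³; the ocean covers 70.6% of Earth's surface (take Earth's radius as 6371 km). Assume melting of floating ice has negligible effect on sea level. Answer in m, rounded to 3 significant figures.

Fenis: ice volume = 2.69×10^5 km² × 710 m = 1.910×10^5 km³; 1.910×10^5 × (918/1030) = 1.702×10^5 km³ of water.
The Garund sea-ice cover is floating and already displaces its own weight of water, so its melt adds essentially nothing to sea level.
Hala: 10.7 Gt = 1.070×10^13 kg; dividing by ρ_w = 1030 kg m⁻³ gives 1.039×10^10 m³ of water.
Total added water ≈ 1.702×10^14 m³ over 3.60×10^14 m² → Δh = 0.473 m.

≈ 0.473 m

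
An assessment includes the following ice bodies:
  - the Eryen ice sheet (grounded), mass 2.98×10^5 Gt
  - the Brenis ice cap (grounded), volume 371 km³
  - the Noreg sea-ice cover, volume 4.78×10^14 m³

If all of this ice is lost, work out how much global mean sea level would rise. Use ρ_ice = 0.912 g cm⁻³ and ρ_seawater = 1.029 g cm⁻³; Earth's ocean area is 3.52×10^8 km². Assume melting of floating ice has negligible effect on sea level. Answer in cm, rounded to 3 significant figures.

Eryen: 2.98×10^5 Gt = 2.980×10^17 kg; dividing by ρ_w = 1.029 g cm⁻³ = 1029 kg m⁻³ gives 2.896×10^14 m³ of water.
Brenis: 371 km³ × (912/1029) = 328.8 km³ of water.
The Noreg sea-ice cover is floating and already displaces its own weight of water, so its melt adds essentially nothing to sea level.
Total added water ≈ 2.899×10^14 m³ over 3.52×10^14 m² → Δh = 0.824 m = 82.4 cm.

≈ 82.4 cm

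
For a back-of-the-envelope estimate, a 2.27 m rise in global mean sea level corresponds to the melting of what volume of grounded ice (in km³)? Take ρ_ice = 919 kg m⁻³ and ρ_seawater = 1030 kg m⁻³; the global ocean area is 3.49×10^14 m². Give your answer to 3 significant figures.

Required water volume = Δh × A = 2.27 m × 3.49×10^14 m² = 7.922×10^14 m³ = 7.922×10^5 km³.
Ice volume = water volume × ρ_w/ρ_ice = 7.922×10^5 × 1030/919 = 8.88×10^5 km³.

≈ 8.88×10^5 km³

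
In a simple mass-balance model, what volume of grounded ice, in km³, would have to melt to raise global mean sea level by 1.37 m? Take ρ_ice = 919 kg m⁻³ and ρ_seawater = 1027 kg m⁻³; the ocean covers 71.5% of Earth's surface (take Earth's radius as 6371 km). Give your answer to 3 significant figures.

Required water volume = Δh × A = 1.37 m × 3.65×10^14 m² = 4.996×10^14 m³ = 4.996×10^5 km³.
Ice volume = water volume × ρ_w/ρ_ice = 4.996×10^5 × 1027/919 = 5.58×10^5 km³.

≈ 5.58×10^5 km³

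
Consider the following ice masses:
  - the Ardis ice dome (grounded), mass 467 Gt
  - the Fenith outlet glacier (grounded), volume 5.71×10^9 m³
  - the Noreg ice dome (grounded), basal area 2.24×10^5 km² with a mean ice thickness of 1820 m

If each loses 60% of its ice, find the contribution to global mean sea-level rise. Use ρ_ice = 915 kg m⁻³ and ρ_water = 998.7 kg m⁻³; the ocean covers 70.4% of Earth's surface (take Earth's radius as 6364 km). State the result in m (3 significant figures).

≈ 0.626 m

Ardis: 0.6 × 467 Gt = 2.802×10^14 kg; dividing by ρ_w = 998.7 kg m⁻³ gives 2.806×10^11 m³ of water.
Fenith: 0.6 × 5.71×10^9 m³ × (915/998.7) = 3.139×10^9 m³ of water.
Noreg: ice volume = 2.24×10^5 km² × 1820 m = 4.077×10^5 km³; 0.6 × 4.077×10^5 × (915/998.7) = 2.241×10^5 km³ of water.
Total added water ≈ 2.244×10^14 m³ over 3.58×10^14 m² → Δh = 0.626 m.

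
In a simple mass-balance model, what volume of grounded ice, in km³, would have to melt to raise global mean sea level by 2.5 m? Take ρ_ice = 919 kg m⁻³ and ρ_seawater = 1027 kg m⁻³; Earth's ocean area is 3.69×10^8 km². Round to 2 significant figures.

≈ 1.0×10^6 km³

Required water volume = Δh × A = 2.5 m × 3.69×10^14 m² = 9.225×10^14 m³ = 9.225×10^5 km³.
Ice volume = water volume × ρ_w/ρ_ice = 9.225×10^5 × 1027/919 = 1.0×10^6 km³.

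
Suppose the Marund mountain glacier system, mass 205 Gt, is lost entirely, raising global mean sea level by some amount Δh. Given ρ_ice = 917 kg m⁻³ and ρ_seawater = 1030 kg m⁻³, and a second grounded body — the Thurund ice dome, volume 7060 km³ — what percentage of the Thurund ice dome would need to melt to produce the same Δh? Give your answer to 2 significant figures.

≈ 3.2 %

Equal sea-level rise means equal mass of meltwater, i.e. equal mass of ice lost.
Ice mass of Marund: 2.050×10^14 kg; ice mass of Thurund: 6.474×10^15 kg.
Fraction required = 2.050×10^14 / 6.474×10^15 = 0.0317 → 3.2 %.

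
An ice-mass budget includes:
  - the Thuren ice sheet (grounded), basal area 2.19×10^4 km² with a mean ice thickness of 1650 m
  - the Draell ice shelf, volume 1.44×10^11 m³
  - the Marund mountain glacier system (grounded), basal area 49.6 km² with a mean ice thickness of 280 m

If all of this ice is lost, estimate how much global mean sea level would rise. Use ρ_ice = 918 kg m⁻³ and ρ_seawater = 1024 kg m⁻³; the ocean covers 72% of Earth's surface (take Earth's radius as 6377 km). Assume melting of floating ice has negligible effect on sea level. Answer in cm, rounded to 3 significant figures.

≈ 8.81 cm

Thuren: ice volume = 2.19×10^4 km² × 1650 m = 3.614×10^4 km³; 3.614×10^4 × (918/1024) = 3.239×10^4 km³ of water.
The Draell ice shelf is floating and already displaces its own weight of water, so its melt adds essentially nothing to sea level.
Marund: ice volume = 49.6 km² × 280 m = 13.89 km³; 13.89 × (918/1024) = 12.45 km³ of water.
Total added water ≈ 3.241×10^13 m³ over 3.68×10^14 m² → Δh = 0.0881 m = 8.81 cm.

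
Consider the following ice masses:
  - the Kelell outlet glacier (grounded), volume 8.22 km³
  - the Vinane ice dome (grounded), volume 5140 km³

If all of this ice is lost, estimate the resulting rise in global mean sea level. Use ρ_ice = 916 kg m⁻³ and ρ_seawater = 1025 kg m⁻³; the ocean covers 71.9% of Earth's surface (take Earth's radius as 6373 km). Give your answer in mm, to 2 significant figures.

≈ 13 mm

Kelell: 8.22 km³ × (916/1025) = 7.346 km³ of water.
Vinane: 5140 km³ × (916/1025) = 4593 km³ of water.
Total added water ≈ 4.601×10^12 m³ over 3.67×10^14 m² → Δh = 0.0125 m = 13 mm.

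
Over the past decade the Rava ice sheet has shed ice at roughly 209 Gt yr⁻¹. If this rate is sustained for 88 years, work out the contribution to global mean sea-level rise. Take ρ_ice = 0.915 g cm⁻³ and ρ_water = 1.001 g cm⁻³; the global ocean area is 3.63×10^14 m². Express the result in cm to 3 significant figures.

Total mass lost = 209 Gt/yr × 88 yr = 1.839×10^4 Gt = 1.839×10^16 kg.
ρ_w = 1.001 g cm⁻³ = 1001 kg m⁻³, so water volume = 1.839×10^16 / 1001 = 1.837×10^13 m³.
Δh = 1.837×10^13 / 3.63×10^14 = 0.0506 m = 5.06 cm.

≈ 5.06 cm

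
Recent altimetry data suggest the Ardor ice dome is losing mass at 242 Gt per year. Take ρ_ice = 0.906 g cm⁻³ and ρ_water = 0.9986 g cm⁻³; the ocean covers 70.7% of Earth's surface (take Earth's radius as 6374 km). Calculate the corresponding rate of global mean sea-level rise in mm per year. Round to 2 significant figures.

≈ 0.67 mm/yr

ρ_w = 0.9986 g cm⁻³ = 998.6 kg m⁻³. Annual water volume added = 242 Gt / ρ_w = 2.420×10^14 kg / 998.6 kg m⁻³ = 2.423×10^11 m³.
Δh per year = 2.423×10^11 / 3.61×10^14 = 6.71×10^-4 m = 0.67 mm.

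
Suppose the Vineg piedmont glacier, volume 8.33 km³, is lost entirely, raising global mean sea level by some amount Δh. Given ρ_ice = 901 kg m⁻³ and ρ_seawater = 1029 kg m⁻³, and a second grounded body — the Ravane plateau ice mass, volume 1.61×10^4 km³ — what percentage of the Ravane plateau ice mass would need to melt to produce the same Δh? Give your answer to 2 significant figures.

≈ 0.052 %

Equal sea-level rise means equal mass of meltwater, i.e. equal mass of ice lost.
Ice mass of Vineg: 7.505×10^12 kg; ice mass of Ravane: 1.451×10^16 kg.
Fraction required = 7.505×10^12 / 1.451×10^16 = 5.17×10^-4 → 0.052 %.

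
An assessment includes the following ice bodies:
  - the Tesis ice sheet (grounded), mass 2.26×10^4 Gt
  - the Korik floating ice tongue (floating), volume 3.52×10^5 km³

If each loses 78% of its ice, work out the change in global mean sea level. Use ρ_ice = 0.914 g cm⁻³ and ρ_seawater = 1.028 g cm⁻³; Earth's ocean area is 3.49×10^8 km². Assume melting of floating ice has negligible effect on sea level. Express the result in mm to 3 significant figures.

Tesis: 0.78 × 2.26×10^4 Gt = 1.763×10^16 kg; dividing by ρ_w = 1.028 g cm⁻³ = 1028 kg m⁻³ gives 1.715×10^13 m³ of water.
The Korik floating ice tongue is floating and already displaces its own weight of water, so its melt adds essentially nothing to sea level.
Total added water ≈ 1.715×10^13 m³ over 3.49×10^14 m² → Δh = 0.0491 m = 49.1 mm.

≈ 49.1 mm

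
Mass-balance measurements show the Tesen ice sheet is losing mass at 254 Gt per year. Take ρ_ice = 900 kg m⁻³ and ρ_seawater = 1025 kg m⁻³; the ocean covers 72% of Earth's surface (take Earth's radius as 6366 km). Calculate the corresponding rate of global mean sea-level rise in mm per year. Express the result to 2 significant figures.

ρ_w = 1025 kg m⁻³. Annual water volume added = 254 Gt / ρ_w = 2.540×10^14 kg / 1025 kg m⁻³ = 2.478×10^11 m³.
Δh per year = 2.478×10^11 / 3.67×10^14 = 6.76×10^-4 m = 0.68 mm.

≈ 0.68 mm/yr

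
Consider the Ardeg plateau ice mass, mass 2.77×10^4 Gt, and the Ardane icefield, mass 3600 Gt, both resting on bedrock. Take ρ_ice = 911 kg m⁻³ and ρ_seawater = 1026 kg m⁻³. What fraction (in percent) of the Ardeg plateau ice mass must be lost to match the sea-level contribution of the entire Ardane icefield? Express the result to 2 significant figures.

≈ 13 %

Equal sea-level rise means equal mass of meltwater, i.e. equal mass of ice lost.
Ice mass of Ardane: 3.600×10^15 kg; ice mass of Ardeg: 2.770×10^16 kg.
Fraction required = 3.600×10^15 / 2.770×10^16 = 0.130 → 13 %.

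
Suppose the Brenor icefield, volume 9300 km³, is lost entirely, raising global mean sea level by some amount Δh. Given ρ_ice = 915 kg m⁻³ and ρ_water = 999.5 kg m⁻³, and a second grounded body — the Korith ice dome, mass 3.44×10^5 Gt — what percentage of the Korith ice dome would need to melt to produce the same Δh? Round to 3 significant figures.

≈ 2.47 %

Equal sea-level rise means equal mass of meltwater, i.e. equal mass of ice lost.
Ice mass of Brenor: 8.510×10^15 kg; ice mass of Korith: 3.440×10^17 kg.
Fraction required = 8.510×10^15 / 3.440×10^17 = 0.0247 → 2.47 %.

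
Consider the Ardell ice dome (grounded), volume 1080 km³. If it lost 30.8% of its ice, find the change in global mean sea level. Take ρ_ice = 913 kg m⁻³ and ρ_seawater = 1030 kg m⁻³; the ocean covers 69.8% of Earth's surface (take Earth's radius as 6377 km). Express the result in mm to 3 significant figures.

Ardell: 0.308 × 1080 km³ × (913/1030) = 294.9 km³ of water.
Spread over 3.57×10^14 m² of ocean, Δh = 2.949×10^11 / 3.57×10^14 = 8.27×10^-4 m = 0.827 mm.

≈ 0.827 mm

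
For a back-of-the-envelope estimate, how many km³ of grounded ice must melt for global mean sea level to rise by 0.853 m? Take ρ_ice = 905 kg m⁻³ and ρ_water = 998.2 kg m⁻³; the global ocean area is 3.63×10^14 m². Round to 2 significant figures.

≈ 3.4×10^5 km³

Required water volume = Δh × A = 0.853 m × 3.63×10^14 m² = 3.096×10^14 m³ = 3.096×10^5 km³.
Ice volume = water volume × ρ_w/ρ_ice = 3.096×10^5 × 998.2/905 = 3.4×10^5 km³.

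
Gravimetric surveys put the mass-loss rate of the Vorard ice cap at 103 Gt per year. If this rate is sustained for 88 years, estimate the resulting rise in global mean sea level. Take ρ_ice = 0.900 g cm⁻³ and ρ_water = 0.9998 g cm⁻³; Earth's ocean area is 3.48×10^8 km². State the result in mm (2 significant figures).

Total mass lost = 103 Gt/yr × 88 yr = 9064 Gt = 9.064×10^15 kg.
ρ_w = 0.9998 g cm⁻³ = 999.8 kg m⁻³, so water volume = 9.064×10^15 / 999.8 = 9.066×10^12 m³.
Δh = 9.066×10^12 / 3.48×10^14 = 0.0261 m = 26 mm.

≈ 26 mm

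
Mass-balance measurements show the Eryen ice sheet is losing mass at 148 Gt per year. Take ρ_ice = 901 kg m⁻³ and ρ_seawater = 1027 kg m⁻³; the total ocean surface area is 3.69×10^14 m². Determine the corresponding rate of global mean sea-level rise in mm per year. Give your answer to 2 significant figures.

≈ 0.39 mm/yr

ρ_w = 1027 kg m⁻³. Annual water volume added = 148 Gt / ρ_w = 1.480×10^14 kg / 1027 kg m⁻³ = 1.441×10^11 m³.
Δh per year = 1.441×10^11 / 3.69×10^14 = 3.91×10^-4 m = 0.39 mm.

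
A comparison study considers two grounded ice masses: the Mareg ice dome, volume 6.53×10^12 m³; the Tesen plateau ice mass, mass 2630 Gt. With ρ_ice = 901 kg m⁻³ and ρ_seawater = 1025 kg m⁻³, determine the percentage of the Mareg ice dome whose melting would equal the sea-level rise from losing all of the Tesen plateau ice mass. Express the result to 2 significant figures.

≈ 45 %

Equal sea-level rise means equal mass of meltwater, i.e. equal mass of ice lost.
Ice mass of Tesen: 2.630×10^15 kg; ice mass of Mareg: 5.884×10^15 kg.
Fraction required = 2.630×10^15 / 5.884×10^15 = 0.447 → 45 %.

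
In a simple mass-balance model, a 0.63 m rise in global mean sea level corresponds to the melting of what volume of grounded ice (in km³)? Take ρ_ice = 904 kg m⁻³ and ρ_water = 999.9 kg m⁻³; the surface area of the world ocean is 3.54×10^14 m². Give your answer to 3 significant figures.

≈ 2.47×10^5 km³

Required water volume = Δh × A = 0.63 m × 3.54×10^14 m² = 2.230×10^14 m³ = 2.230×10^5 km³.
Ice volume = water volume × ρ_w/ρ_ice = 2.230×10^5 × 999.9/904 = 2.47×10^5 km³.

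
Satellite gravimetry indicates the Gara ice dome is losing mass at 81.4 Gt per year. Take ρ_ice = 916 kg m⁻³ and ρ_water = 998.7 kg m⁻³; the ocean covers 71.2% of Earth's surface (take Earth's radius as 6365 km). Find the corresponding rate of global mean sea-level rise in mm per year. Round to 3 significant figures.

≈ 0.225 mm/yr

ρ_w = 998.7 kg m⁻³. Annual water volume added = 81.4 Gt / ρ_w = 8.140×10^13 kg / 998.7 kg m⁻³ = 8.151×10^10 m³.
Δh per year = 8.151×10^10 / 3.62×10^14 = 2.25×10^-4 m = 0.225 mm.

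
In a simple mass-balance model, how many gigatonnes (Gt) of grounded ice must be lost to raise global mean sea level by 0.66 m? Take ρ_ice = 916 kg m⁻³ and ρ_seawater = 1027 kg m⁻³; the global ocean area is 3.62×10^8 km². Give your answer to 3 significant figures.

Required water volume = Δh × A = 0.66 m × 3.62×10^14 m² = 2.389×10^14 m³.
ρ_w = 1027 kg m⁻³, so the mass of water = 2.389×10^14 m³ × 1027 kg m⁻³ = 2.454×10^17 kg = 2.45×10^5 Gt (and the same mass of ice, by conservation).

≈ 2.45×10^5 Gt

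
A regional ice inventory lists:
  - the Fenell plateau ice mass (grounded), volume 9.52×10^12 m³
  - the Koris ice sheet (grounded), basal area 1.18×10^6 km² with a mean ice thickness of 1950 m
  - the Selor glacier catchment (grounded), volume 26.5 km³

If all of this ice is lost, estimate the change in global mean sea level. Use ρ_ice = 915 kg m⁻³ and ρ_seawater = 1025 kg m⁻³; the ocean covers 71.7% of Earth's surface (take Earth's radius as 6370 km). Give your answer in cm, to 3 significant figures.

≈ 564 cm

Fenell: 9.52×10^12 m³ × (915/1025) = 8.498×10^12 m³ of water.
Koris: ice volume = 1.18×10^6 km² × 1950 m = 2.301×10^6 km³; 2.301×10^6 × (915/1025) = 2.054×10^6 km³ of water.
Selor: 26.5 km³ × (915/1025) = 23.66 km³ of water.
Total added water ≈ 2.063×10^15 m³ over 3.66×10^14 m² → Δh = 5.64 m = 564 cm.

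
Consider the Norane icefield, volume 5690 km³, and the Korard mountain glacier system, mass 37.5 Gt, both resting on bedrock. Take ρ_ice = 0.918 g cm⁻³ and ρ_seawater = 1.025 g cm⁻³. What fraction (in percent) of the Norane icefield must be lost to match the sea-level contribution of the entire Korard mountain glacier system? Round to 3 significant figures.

≈ 0.718 %

Equal sea-level rise means equal mass of meltwater, i.e. equal mass of ice lost.
Ice mass of Korard: 3.750×10^13 kg; ice mass of Norane: 5.223×10^15 kg.
Fraction required = 3.750×10^13 / 5.223×10^15 = 7.18×10^-3 → 0.718 %.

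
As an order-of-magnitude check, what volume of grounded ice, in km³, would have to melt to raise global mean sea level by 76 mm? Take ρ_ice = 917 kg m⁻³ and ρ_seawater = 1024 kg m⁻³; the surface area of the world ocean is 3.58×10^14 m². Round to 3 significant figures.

≈ 3.04×10^4 km³

Required water volume = Δh × A = 0.076 m × 3.58×10^14 m² = 2.721×10^13 m³ = 2.721×10^4 km³.
Ice volume = water volume × ρ_w/ρ_ice = 2.721×10^4 × 1024/917 = 3.04×10^4 km³.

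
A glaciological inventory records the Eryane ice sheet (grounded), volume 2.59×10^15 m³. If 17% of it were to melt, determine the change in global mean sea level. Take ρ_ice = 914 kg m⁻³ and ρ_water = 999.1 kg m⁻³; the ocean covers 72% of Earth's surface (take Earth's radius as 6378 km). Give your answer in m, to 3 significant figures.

≈ 1.09 m

Eryane: 0.17 × 2.59×10^15 m³ × (914/999.1) = 4.028×10^14 m³ of water.
Spread over 3.68×10^14 m² of ocean, Δh = 4.028×10^14 / 3.68×10^14 = 1.09 m.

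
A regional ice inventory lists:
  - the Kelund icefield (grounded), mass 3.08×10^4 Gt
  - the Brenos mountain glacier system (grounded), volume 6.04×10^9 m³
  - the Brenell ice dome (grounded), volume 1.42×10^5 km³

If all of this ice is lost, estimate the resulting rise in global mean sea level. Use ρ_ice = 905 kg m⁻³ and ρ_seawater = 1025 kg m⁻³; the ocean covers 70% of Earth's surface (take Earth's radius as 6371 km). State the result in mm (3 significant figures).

Kelund: 3.08×10^4 Gt = 3.080×10^16 kg; dividing by ρ_w = 1025 kg m⁻³ gives 3.005×10^13 m³ of water.
Brenos: 6.04×10^9 m³ × (905/1025) = 5.333×10^9 m³ of water.
Brenell: 1.42×10^5 km³ × (905/1025) = 1.254×10^5 km³ of water.
Total added water ≈ 1.554×10^14 m³ over 3.57×10^14 m² → Δh = 0.435 m = 435 mm.

≈ 435 mm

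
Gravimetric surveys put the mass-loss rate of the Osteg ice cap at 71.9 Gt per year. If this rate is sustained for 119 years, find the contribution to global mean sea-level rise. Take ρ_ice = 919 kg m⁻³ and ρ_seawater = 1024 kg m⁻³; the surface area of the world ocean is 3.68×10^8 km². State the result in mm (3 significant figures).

≈ 22.7 mm

Total mass lost = 71.9 Gt/yr × 119 yr = 8556 Gt = 8.556×10^15 kg.
ρ_w = 1024 kg m⁻³, so water volume = 8.556×10^15 / 1024 = 8.356×10^12 m³.
Δh = 8.356×10^12 / 3.68×10^14 = 0.0227 m = 22.7 mm.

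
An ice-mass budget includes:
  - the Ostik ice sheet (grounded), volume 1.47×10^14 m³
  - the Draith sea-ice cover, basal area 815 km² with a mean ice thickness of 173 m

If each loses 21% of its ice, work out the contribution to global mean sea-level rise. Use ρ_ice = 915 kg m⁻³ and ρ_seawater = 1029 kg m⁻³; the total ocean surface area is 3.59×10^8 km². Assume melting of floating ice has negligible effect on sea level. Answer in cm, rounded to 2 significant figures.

≈ 7.6 cm

Ostik: 0.21 × 1.47×10^14 m³ × (915/1029) = 2.745×10^13 m³ of water.
The Draith sea-ice cover is floating and already displaces its own weight of water, so its melt adds essentially nothing to sea level.
Total added water ≈ 2.745×10^13 m³ over 3.59×10^14 m² → Δh = 0.0765 m = 7.6 cm.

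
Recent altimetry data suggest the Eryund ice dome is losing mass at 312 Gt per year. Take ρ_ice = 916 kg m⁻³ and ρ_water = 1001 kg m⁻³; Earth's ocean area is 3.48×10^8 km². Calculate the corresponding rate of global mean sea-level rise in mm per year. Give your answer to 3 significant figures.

ρ_w = 1001 kg m⁻³. Annual water volume added = 312 Gt / ρ_w = 3.120×10^14 kg / 1001 kg m⁻³ = 3.117×10^11 m³.
Δh per year = 3.117×10^11 / 3.48×10^14 = 8.96×10^-4 m = 0.896 mm.

≈ 0.896 mm/yr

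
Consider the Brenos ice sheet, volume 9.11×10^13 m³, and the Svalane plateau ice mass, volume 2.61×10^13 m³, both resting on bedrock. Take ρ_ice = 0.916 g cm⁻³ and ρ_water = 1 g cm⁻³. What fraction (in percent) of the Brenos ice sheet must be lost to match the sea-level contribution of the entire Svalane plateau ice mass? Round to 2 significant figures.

≈ 29 %

Equal sea-level rise means equal mass of meltwater, i.e. equal mass of ice lost.
Ice mass of Svalane: 2.391×10^16 kg; ice mass of Brenos: 8.345×10^16 kg.
Fraction required = 2.391×10^16 / 8.345×10^16 = 0.286 → 29 %.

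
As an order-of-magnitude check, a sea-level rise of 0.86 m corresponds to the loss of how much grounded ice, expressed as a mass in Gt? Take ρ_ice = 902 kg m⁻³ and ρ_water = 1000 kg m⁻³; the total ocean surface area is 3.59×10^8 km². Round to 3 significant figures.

≈ 3.09×10^5 Gt

Required water volume = Δh × A = 0.86 m × 3.59×10^14 m² = 3.087×10^14 m³.
ρ_w = 1000 kg m⁻³, so the mass of water = 3.087×10^14 m³ × 1000 kg m⁻³ = 3.087×10^17 kg = 3.09×10^5 Gt (and the same mass of ice, by conservation).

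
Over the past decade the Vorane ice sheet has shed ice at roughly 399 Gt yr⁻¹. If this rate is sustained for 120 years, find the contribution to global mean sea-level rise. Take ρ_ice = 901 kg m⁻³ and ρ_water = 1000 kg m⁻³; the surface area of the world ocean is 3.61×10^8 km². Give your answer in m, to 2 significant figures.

Total mass lost = 399 Gt/yr × 120 yr = 4.788×10^4 Gt = 4.788×10^16 kg.
ρ_w = 1000 kg m⁻³, so water volume = 4.788×10^16 / 1000 = 4.788×10^13 m³.
Δh = 4.788×10^13 / 3.61×10^14 = 0.133 m.

≈ 0.13 m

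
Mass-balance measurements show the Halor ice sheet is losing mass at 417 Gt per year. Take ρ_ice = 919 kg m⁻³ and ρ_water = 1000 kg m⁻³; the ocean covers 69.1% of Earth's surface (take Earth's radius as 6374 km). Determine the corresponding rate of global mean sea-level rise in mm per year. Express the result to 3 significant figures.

≈ 1.18 mm/yr

ρ_w = 1000 kg m⁻³. Annual water volume added = 417 Gt / ρ_w = 4.170×10^14 kg / 1000 kg m⁻³ = 4.170×10^11 m³.
Δh per year = 4.170×10^11 / 3.53×10^14 = 1.18×10^-3 m = 1.18 mm.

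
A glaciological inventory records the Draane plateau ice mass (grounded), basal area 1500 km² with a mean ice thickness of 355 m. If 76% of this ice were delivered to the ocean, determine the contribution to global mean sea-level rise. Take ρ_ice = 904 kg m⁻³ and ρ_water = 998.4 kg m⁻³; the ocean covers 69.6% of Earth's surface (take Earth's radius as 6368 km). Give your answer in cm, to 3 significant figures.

≈ 0.103 cm

Draane: ice volume = 1500 km² × 355 m = 532.5 km³; 0.76 × 532.5 × (904/998.4) = 366.4 km³ of water.
Spread over 3.55×10^14 m² of ocean, Δh = 3.664×10^11 / 3.55×10^14 = 1.03×10^-3 m = 0.103 cm.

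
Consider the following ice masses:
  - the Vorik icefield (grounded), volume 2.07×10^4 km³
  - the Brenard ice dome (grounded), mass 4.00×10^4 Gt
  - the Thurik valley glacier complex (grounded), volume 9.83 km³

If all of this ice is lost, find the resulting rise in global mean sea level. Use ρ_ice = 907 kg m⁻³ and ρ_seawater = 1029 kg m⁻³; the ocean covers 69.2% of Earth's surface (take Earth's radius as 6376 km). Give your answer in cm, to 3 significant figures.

≈ 16.2 cm

Vorik: 2.07×10^4 km³ × (907/1029) = 1.825×10^4 km³ of water.
Brenard: 4.00×10^4 Gt = 4.000×10^16 kg; dividing by ρ_w = 1029 kg m⁻³ gives 3.887×10^13 m³ of water.
Thurik: 9.83 km³ × (907/1029) = 8.665 km³ of water.
Total added water ≈ 5.713×10^13 m³ over 3.54×10^14 m² → Δh = 0.162 m = 16.2 cm.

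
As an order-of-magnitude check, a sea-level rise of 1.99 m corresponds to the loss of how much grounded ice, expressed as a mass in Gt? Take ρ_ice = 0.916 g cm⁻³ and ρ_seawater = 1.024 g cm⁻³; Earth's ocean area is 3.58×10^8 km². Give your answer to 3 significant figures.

≈ 7.30×10^5 Gt

Required water volume = Δh × A = 1.99 m × 3.58×10^14 m² = 7.124×10^14 m³.
ρ_w = 1.024 g cm⁻³ = 1024 kg m⁻³, so the mass of water = 7.124×10^14 m³ × 1024 kg m⁻³ = 7.295×10^17 kg = 7.30×10^5 Gt (and the same mass of ice, by conservation).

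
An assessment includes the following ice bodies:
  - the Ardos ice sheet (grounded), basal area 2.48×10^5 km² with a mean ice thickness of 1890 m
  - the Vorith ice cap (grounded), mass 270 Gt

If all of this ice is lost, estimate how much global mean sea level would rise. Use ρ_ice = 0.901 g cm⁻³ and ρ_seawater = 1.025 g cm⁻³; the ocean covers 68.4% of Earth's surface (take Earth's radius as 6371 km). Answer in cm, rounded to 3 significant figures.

≈ 118 cm

Ardos: ice volume = 2.48×10^5 km² × 1890 m = 4.687×10^5 km³; 4.687×10^5 × (901/1025) = 4.120×10^5 km³ of water.
Vorith: 270 Gt = 2.700×10^14 kg; dividing by ρ_w = 1.025 g cm⁻³ = 1025 kg m⁻³ gives 2.634×10^11 m³ of water.
Total added water ≈ 4.123×10^14 m³ over 3.49×10^14 m² → Δh = 1.18 m = 118 cm.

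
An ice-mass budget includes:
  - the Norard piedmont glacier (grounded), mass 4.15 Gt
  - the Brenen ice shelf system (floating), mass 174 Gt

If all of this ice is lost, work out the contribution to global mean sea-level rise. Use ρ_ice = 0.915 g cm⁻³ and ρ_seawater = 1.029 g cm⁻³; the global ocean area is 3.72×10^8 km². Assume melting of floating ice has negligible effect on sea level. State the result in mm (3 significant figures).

≈ 0.0108 mm

Norard: 4.15 Gt = 4.150×10^12 kg; dividing by ρ_w = 1.029 g cm⁻³ = 1029 kg m⁻³ gives 4.033×10^9 m³ of water.
The Brenen ice shelf system is floating and already displaces its own weight of water, so its melt adds essentially nothing to sea level.
Total added water ≈ 4.033×10^9 m³ over 3.72×10^14 m² → Δh = 1.08×10^-5 m = 0.0108 mm.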